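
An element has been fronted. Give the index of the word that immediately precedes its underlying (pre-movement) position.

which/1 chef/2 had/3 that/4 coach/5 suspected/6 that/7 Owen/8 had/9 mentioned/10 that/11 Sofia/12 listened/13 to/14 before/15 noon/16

The displaced element is "which chef" (word 2).
It is linked across 2 clause boundaries (that → that).
It functions as the object of the preposition "to" of "listened", so the gap sits immediately after word 14 ("to").
Base order: That coach had suspected that Owen had mentioned that Sofia listened to which chef before noon.

14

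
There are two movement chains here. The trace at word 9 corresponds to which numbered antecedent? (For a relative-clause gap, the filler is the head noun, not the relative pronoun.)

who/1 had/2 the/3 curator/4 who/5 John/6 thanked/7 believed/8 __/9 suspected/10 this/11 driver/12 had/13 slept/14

The marked gap is the subject of "suspected".
Its filler is the fronted wh-phrase "who", at word 1.
(The other dependency links word 4 to a gap after word 7.)

1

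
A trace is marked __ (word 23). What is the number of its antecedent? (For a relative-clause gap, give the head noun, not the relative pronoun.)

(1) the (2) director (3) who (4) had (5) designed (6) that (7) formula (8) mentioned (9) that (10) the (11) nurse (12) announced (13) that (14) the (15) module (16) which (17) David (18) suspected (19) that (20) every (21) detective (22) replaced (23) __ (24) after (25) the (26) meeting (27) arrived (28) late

The gap at 23 is the object of "replaced", inside a relative clause.
The relative pronoun is "which" (word 16); it is bound by the head noun immediately before it.
Its filler is the head noun "module", at word 15.

15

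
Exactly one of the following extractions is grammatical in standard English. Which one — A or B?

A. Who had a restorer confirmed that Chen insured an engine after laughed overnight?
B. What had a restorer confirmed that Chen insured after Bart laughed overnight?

In A, the wh-phrase is extracted from inside an adjunct island (introduced by "after"), which blocks movement.
In B, the extraction path crosses only that-complement boundaries, which are transparent.
So B is grammatical.

B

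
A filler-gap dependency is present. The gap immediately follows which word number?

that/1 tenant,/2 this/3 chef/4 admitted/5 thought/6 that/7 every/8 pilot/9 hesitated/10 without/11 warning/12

5

The displaced element is "that tenant" (word 2).
It is linked across 1 clause boundary (Ø).
It functions as the subject of "thought", so the gap sits immediately after word 5 ("admitted").
Base order: This chef admitted that that tenant thought that every pilot hesitated without warning.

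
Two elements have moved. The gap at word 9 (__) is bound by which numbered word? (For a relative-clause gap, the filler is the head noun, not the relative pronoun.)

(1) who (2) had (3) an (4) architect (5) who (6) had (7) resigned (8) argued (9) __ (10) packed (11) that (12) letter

The marked gap is the subject of "packed".
Its filler is the fronted wh-phrase "who", at word 1.
(The other dependency links word 4 to a gap after word 5.)

1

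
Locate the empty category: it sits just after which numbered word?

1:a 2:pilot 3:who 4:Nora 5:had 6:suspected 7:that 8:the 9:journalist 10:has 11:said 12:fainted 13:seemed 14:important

11

The displaced element is "a pilot" (word 2).
It is linked across 2 clause boundaries (that → Ø).
It functions as the subject of "fainted", so the gap sits immediately after word 11 ("said").
Base order: Nora had suspected that the journalist has said that a pilot fainted.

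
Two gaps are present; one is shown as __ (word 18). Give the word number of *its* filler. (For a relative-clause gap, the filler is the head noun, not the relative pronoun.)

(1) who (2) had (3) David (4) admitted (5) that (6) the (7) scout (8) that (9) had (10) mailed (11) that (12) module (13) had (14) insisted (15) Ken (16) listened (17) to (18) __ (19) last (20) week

1

The marked gap is the object of the preposition "to" of "listened".
Its filler is the fronted wh-phrase "who", at word 1.
(The other dependency links word 7 to a gap after word 8.)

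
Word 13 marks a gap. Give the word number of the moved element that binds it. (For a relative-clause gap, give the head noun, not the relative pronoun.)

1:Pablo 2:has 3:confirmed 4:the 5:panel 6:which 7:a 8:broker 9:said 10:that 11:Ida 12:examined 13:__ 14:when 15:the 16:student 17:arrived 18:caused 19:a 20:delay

The gap at 13 is the object of "examined", inside a relative clause.
The relative pronoun is "which" (word 6); it is bound by the head noun immediately before it.
Its filler is the head noun "panel", at word 5.

5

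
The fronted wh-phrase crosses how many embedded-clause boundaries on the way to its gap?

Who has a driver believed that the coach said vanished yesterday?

"who" is extracted from the subject of "vanished".
Boundaries crossed, outermost first: [that], [Ø] — 2 in total.

2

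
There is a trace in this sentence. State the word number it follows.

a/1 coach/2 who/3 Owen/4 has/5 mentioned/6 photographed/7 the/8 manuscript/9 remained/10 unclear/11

6

The displaced element is "a coach" (word 2).
It is linked across 1 clause boundary (Ø).
It functions as the subject of "photographed", so the gap sits immediately after word 6 ("mentioned").
Base order: Owen has mentioned a coach photographed the manuscript.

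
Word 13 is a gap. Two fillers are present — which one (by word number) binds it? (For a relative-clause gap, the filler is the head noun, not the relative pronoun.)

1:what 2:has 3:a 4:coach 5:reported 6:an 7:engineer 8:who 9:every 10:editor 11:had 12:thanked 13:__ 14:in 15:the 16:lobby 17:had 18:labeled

7

The marked gap is inside the relative clause, the direct object of "thanked".
Its filler is the head noun "engineer" (via "who"), at word 7.
(The other dependency links word 1 to a gap after word 18.)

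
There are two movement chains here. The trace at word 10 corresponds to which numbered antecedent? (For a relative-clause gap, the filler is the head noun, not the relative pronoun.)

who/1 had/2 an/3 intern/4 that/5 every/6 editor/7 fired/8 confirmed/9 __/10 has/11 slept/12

The marked gap is the subject of "slept".
Its filler is the fronted wh-phrase "who", at word 1.
(The other dependency links word 4 to a gap after word 8.)

1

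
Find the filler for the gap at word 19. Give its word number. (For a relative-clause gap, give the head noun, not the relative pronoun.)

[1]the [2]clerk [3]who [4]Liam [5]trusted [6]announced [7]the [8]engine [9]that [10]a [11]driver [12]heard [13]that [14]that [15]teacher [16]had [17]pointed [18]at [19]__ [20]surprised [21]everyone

8

The gap at 19 is the prepositional object of "pointed", inside a relative clause.
The relative pronoun is "that" (word 9); it is bound by the head noun immediately before it.
Its filler is the head noun "engine", at word 8.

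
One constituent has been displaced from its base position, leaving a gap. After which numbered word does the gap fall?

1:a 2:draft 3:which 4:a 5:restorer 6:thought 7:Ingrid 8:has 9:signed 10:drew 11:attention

9

The displaced element is "a draft" (word 2).
It is linked across 1 clause boundary (Ø).
It functions as the direct object of "signed", so the gap sits immediately after word 9 ("signed").
Base order: A restorer thought Ingrid has signed a draft.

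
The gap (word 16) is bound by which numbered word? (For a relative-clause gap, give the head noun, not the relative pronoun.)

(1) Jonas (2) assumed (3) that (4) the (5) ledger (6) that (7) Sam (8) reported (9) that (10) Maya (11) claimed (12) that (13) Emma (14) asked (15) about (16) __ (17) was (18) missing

5

The gap at 16 is the prepositional object of "asked", inside a relative clause.
The relative pronoun is "that" (word 6); it is bound by the head noun immediately before it.
Its filler is the head noun "ledger", at word 5.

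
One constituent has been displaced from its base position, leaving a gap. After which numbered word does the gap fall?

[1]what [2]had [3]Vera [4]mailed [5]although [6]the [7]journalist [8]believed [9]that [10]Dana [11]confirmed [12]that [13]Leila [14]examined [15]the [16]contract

The displaced element is "what" (word 1).
It functions as the direct object of "mailed", so the gap sits immediately after word 4 ("mailed").
Base order: Vera had mailed what although the journalist believed that Dana confirmed that Leila examined the contract.

4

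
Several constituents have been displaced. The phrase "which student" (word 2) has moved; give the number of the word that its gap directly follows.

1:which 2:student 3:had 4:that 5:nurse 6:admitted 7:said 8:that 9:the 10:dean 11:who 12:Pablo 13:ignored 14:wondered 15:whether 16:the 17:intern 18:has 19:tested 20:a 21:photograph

6

The displaced element is "which student" (word 2).
It is linked across 1 clause boundary (Ø).
It functions as the subject of "said", so the gap sits immediately after word 6 ("admitted").
Base order: That nurse had admitted that which student said that the dean who Pablo ignored wondered whether the intern has tested a photograph.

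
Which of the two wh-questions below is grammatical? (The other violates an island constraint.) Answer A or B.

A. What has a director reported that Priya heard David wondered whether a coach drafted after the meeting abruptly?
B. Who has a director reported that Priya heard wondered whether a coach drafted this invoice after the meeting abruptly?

In A, the wh-phrase is extracted from inside a wh-island (introduced by "whether"), which blocks movement.
In B, the extraction path crosses only that-complement boundaries, which are transparent.
So B is grammatical.

B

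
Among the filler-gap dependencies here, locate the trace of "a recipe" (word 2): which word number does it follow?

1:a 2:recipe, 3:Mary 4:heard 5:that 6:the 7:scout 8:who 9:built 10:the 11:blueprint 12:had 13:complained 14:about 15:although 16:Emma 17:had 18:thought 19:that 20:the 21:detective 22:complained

The displaced element is "a recipe" (word 2).
It is linked across 1 clause boundary (that).
It functions as the object of the preposition "about" of "complained", so the gap sits immediately after word 14 ("about").
Base order: Mary heard that the scout who built the blueprint had complained about a recipe although Emma had thought that the detective complained.

14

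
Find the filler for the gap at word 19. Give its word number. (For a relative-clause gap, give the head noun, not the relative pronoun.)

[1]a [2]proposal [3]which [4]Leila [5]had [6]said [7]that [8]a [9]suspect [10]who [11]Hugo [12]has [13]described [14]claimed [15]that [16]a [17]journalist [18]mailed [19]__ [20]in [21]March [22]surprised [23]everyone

2

The gap at 19 is the object of "mailed", inside a relative clause.
The relative pronoun is "which" (word 3); it is bound by the head noun immediately before it.
Its filler is the head noun "proposal", at word 2.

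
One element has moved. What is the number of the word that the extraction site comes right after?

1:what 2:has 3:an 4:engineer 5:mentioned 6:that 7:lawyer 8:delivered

8

The displaced element is "what" (word 1).
It is linked across 1 clause boundary (Ø).
It functions as the direct object of "delivered", so the gap sits immediately after word 8 ("delivered").
Base order: An engineer has mentioned that lawyer delivered what.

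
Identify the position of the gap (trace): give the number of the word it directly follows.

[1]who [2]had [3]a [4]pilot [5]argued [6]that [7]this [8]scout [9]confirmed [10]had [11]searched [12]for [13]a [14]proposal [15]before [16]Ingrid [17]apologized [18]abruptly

The displaced element is "who" (word 1).
It is linked across 2 clause boundaries (that → Ø).
It functions as the subject of "searched", so the gap sits immediately after word 9 ("confirmed").
Base order: A pilot had argued that this scout confirmed that who had searched for a proposal before Ingrid apologized abruptly.

9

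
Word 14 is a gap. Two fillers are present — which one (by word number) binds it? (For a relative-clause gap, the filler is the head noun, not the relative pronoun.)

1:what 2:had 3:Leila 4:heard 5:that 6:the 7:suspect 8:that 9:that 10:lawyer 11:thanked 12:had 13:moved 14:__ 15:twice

The marked gap is the direct object of "moved".
Its filler is the fronted wh-phrase "what", at word 1.
(The other dependency links word 7 to a gap after word 11.)

1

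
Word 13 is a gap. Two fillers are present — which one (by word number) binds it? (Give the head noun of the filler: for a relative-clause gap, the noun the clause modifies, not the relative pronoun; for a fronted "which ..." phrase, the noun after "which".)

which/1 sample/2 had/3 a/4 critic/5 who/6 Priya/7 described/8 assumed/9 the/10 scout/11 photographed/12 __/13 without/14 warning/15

2

The marked gap is the direct object of "photographed".
Its filler is the fronted wh-phrase "which sample", at word 2.
(The other dependency links word 5 to a gap after word 8.)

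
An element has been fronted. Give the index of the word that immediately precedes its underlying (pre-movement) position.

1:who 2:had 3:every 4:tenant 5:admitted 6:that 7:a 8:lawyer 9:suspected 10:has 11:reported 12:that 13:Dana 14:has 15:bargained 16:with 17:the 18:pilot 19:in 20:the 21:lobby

The displaced element is "who" (word 1).
It is linked across 2 clause boundaries (that → Ø).
It functions as the subject of "reported", so the gap sits immediately after word 9 ("suspected").
Base order: Every tenant had admitted that a lawyer suspected who has reported that Dana has bargained with the pilot in the lobby.

9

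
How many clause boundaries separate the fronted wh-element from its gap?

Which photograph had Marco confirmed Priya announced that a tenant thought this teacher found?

3

"which photograph" is extracted from the object of "found".
Boundaries crossed, outermost first: [Ø], [that], [Ø] — 3 in total.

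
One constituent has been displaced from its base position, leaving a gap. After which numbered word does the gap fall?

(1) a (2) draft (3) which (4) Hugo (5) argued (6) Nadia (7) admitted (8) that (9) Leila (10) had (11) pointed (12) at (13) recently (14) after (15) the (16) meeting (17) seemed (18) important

The displaced element is "a draft" (word 2).
It is linked across 2 clause boundaries (Ø → that).
It functions as the object of the preposition "at" of "pointed", so the gap sits immediately after word 12 ("at").
Base order: Hugo argued Nadia admitted that Leila had pointed at a draft recently after the meeting.

12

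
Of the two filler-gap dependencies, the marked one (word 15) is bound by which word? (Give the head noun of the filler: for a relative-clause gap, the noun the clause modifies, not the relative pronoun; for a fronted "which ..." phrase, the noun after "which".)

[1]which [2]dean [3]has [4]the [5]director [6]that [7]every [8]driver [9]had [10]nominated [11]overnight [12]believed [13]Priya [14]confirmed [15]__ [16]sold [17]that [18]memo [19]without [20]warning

The marked gap is the subject of "sold".
Its filler is the fronted wh-phrase "which dean", at word 2.
(The other dependency links word 5 to a gap after word 10.)

2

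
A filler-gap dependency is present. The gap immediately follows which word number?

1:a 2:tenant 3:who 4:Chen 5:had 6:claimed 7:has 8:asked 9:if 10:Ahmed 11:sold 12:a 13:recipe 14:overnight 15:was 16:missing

The displaced element is "a tenant" (word 2).
It is linked across 1 clause boundary (Ø).
It functions as the subject of "asked", so the gap sits immediately after word 6 ("claimed").
Base order: Chen had claimed that a tenant has asked if Ahmed sold a recipe overnight.

6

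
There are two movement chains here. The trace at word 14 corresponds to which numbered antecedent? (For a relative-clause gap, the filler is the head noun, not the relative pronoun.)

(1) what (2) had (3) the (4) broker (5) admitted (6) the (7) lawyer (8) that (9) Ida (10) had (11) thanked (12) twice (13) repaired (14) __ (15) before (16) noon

1

The marked gap is the direct object of "repaired".
Its filler is the fronted wh-phrase "what", at word 1.
(The other dependency links word 7 to a gap after word 11.)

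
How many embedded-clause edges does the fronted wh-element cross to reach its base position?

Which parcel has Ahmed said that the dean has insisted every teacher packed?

2

"which parcel" is extracted from the object of "packed".
Boundaries crossed, outermost first: [that], [Ø] — 2 in total.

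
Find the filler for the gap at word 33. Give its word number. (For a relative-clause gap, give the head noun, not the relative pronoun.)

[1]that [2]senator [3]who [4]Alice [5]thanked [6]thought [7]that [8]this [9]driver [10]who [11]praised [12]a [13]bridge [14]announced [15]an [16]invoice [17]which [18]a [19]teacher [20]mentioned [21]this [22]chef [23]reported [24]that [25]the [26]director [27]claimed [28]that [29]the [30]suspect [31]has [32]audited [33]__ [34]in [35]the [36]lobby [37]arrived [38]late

16

The gap at 33 is the object of "audited", inside a relative clause.
The relative pronoun is "which" (word 17); it is bound by the head noun immediately before it.
Its filler is the head noun "invoice", at word 16.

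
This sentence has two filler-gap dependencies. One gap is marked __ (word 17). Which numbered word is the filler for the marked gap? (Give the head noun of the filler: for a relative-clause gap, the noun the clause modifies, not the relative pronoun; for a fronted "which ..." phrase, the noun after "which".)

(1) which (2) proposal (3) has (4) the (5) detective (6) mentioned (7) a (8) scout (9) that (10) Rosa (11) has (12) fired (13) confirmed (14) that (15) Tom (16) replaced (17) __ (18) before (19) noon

2

The marked gap is the direct object of "replaced".
Its filler is the fronted wh-phrase "which proposal", at word 2.
(The other dependency links word 8 to a gap after word 12.)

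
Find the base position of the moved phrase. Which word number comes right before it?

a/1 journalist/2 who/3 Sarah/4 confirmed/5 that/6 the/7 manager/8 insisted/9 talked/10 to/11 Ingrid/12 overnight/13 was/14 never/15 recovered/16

The displaced element is "a journalist" (word 2).
It is linked across 2 clause boundaries (that → Ø).
It functions as the subject of "talked", so the gap sits immediately after word 9 ("insisted").
Base order: Sarah confirmed that the manager insisted a journalist talked to Ingrid overnight.

9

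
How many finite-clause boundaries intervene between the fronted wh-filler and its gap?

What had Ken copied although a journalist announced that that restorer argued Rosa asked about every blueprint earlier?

0

"what" originates inside the matrix clause — no clause boundary is crossed.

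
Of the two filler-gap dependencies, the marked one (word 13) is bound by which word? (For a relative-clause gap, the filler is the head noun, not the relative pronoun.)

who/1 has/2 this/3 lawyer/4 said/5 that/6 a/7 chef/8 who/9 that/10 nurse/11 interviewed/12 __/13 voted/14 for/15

The marked gap is inside the relative clause, the direct object of "interviewed".
Its filler is the head noun "chef" (via "who"), at word 8.
(The other dependency links word 1 to a gap after word 15.)

8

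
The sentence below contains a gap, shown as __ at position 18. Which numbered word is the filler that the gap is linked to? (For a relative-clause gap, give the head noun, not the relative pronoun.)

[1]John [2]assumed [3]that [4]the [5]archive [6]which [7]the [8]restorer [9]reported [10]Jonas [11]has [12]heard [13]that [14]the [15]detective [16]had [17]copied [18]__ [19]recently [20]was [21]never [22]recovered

The gap at 18 is the object of "copied", inside a relative clause.
The relative pronoun is "which" (word 6); it is bound by the head noun immediately before it.
Its filler is the head noun "archive", at word 5.

5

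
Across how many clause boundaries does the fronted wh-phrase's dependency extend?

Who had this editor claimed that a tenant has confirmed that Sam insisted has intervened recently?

3

"who" is extracted from the subject of "intervened".
Boundaries crossed, outermost first: [that], [that], [Ø] — 3 in total.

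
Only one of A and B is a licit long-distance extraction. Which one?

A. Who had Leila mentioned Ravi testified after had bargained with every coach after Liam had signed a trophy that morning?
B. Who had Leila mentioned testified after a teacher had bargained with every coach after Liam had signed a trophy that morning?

In A, the wh-phrase is extracted from inside an adjunct island (introduced by "after"), which blocks movement.
In B, the extraction path crosses only that-complement boundaries, which are transparent.
So B is grammatical.

B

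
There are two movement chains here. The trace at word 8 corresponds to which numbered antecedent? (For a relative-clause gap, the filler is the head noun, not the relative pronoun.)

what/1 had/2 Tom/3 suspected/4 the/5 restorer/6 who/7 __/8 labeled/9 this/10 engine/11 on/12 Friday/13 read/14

6

The marked gap is inside the relative clause, the subject of "labeled".
Its filler is the head noun "restorer" (via "who"), at word 6.
(The other dependency links word 1 to a gap after word 14.)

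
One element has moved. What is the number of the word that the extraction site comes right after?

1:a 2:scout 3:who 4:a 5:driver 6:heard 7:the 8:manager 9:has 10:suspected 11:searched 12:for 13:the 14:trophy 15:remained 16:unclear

10

The displaced element is "a scout" (word 2).
It is linked across 2 clause boundaries (Ø → Ø).
It functions as the subject of "searched", so the gap sits immediately after word 10 ("suspected").
Base order: A driver heard the manager has suspected that a scout searched for the trophy.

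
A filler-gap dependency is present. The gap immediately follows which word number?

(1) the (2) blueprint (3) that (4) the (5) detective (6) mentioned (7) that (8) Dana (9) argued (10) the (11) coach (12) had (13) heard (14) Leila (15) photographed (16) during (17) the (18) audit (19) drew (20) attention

The displaced element is "the blueprint" (word 2).
It is linked across 3 clause boundaries (that → Ø → Ø).
It functions as the direct object of "photographed", so the gap sits immediately after word 15 ("photographed").
Base order: The detective mentioned that Dana argued the coach had heard Leila photographed the blueprint during the audit.

15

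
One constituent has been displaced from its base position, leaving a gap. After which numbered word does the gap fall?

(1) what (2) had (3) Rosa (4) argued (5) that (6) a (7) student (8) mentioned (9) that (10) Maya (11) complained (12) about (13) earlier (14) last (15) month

The displaced element is "what" (word 1).
It is linked across 2 clause boundaries (that → that).
It functions as the object of the preposition "about" of "complained", so the gap sits immediately after word 12 ("about").
Base order: Rosa had argued that a student mentioned that Maya complained about what earlier last month.

12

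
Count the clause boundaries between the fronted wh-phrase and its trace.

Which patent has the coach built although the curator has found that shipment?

0

"which patent" originates inside the matrix clause — no clause boundary is crossed.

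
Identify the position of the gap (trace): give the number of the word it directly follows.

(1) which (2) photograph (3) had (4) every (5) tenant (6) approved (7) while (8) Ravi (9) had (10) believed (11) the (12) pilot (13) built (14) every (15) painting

6

The displaced element is "which photograph" (word 2).
It functions as the direct object of "approved", so the gap sits immediately after word 6 ("approved").
Base order: Every tenant had approved which photograph while Ravi had believed the pilot built every painting.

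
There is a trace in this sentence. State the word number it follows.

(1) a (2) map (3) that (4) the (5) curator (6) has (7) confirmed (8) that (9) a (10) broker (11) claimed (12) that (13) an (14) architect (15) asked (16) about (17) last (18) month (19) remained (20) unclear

The displaced element is "a map" (word 2).
It is linked across 2 clause boundaries (that → that).
It functions as the object of the preposition "about" of "asked", so the gap sits immediately after word 16 ("about").
Base order: The curator has confirmed that a broker claimed that an architect asked about a map last month.

16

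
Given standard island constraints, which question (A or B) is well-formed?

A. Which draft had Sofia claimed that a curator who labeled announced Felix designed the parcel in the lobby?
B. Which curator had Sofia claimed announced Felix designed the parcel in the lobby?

In A, the wh-phrase is extracted from inside a complex-NP island (relative clause) (introduced by "who"), which blocks movement.
In B, the extraction path crosses only that-complement boundaries, which are transparent.
So B is grammatical.

B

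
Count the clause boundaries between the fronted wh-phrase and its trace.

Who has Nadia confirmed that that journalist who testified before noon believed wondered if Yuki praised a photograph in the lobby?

"who" is extracted from the subject of "wondered".
Boundaries crossed, outermost first: [that], [Ø] — 2 in total.

2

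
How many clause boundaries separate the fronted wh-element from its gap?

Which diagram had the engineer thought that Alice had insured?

"which diagram" is extracted from the object of "insured".
Boundaries crossed, outermost first: [that] — 1 in total.

1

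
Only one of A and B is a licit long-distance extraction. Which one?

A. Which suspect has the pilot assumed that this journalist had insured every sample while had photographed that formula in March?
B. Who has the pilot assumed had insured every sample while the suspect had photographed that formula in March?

B

In A, the wh-phrase is extracted from inside an adjunct island (introduced by "while"), which blocks movement.
In B, the extraction path crosses only that-complement boundaries, which are transparent.
So B is grammatical.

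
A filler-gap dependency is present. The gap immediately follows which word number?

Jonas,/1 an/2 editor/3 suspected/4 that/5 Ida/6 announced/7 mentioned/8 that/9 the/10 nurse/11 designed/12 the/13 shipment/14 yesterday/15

The displaced element is "Jonas" (word 1).
It is linked across 2 clause boundaries (that → Ø).
It functions as the subject of "mentioned", so the gap sits immediately after word 7 ("announced").
Base order: An editor suspected that Ida announced that Jonas mentioned that the nurse designed the shipment yesterday.

7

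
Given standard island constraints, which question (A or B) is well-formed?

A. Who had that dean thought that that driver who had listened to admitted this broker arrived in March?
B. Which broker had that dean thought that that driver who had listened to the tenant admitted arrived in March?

B

In A, the wh-phrase is extracted from inside a complex-NP island (relative clause) (introduced by "who"), which blocks movement.
In B, the extraction path crosses only that-complement boundaries, which are transparent.
So B is grammatical.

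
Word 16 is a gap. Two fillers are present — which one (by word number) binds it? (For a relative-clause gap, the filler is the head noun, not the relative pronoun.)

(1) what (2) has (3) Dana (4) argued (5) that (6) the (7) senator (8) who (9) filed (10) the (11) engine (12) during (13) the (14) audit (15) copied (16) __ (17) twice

The marked gap is the direct object of "copied".
Its filler is the fronted wh-phrase "what", at word 1.
(The other dependency links word 7 to a gap after word 8.)

1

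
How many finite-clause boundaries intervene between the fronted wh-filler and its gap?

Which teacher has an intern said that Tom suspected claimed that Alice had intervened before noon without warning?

"which teacher" is extracted from the subject of "claimed".
Boundaries crossed, outermost first: [that], [Ø] — 2 in total.

2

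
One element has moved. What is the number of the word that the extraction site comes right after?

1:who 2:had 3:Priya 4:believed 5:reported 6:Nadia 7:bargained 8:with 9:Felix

The displaced element is "who" (word 1).
It is linked across 1 clause boundary (Ø).
It functions as the subject of "reported", so the gap sits immediately after word 4 ("believed").
Base order: Priya had believed that who reported Nadia bargained with Felix.

4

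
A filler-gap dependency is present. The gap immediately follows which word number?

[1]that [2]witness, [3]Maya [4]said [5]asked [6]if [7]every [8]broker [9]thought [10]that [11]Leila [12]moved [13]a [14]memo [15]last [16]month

4

The displaced element is "that witness" (word 2).
It is linked across 1 clause boundary (Ø).
It functions as the subject of "asked", so the gap sits immediately after word 4 ("said").
Base order: Maya said that that witness asked if every broker thought that Leila moved a memo last month.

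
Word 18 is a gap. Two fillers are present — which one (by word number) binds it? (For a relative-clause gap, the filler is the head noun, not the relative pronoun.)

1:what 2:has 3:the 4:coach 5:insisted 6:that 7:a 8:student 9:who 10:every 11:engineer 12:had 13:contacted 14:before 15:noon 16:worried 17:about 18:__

The marked gap is the object of the preposition "about" of "worried".
Its filler is the fronted wh-phrase "what", at word 1.
(The other dependency links word 8 to a gap after word 13.)

1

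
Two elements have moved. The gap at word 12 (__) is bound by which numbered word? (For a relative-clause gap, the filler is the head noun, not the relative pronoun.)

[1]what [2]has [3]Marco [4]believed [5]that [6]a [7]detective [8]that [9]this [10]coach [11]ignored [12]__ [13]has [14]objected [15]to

The marked gap is inside the relative clause, the direct object of "ignored".
Its filler is the head noun "detective" (via "that"), at word 7.
(The other dependency links word 1 to a gap after word 15.)

7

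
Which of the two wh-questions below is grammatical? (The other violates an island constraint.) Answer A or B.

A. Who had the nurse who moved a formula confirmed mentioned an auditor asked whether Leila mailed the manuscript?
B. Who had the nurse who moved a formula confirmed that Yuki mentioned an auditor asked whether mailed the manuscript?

In B, the wh-phrase is extracted from inside a wh-island (introduced by "whether"), which blocks movement.
In A, the extraction path crosses only that-complement boundaries, which are transparent.
So A is grammatical.

A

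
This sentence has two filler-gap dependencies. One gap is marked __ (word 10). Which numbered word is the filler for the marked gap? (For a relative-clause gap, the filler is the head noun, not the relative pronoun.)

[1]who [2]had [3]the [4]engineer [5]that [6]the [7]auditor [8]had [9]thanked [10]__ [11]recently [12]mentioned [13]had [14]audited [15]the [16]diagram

4

The marked gap is inside the relative clause, the direct object of "thanked".
Its filler is the head noun "engineer" (via "that"), at word 4.
(The other dependency links word 1 to a gap after word 12.)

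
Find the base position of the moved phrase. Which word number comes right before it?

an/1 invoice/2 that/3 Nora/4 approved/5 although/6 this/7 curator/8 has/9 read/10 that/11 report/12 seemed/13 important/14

The displaced element is "an invoice" (word 2).
It functions as the direct object of "approved", so the gap sits immediately after word 5 ("approved").
Base order: Nora approved an invoice although this curator has read that report.

5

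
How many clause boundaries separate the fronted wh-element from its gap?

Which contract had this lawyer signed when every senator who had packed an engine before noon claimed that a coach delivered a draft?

0

"which contract" originates inside the matrix clause — no clause boundary is crossed.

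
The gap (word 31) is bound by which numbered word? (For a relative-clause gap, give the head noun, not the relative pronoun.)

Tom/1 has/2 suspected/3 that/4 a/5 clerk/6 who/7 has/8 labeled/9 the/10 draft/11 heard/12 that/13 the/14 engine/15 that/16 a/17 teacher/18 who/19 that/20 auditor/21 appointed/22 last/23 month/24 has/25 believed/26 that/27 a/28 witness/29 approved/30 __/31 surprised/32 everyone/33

The gap at 31 is the object of "approved", inside a relative clause.
The relative pronoun is "that" (word 16); it is bound by the head noun immediately before it.
Its filler is the head noun "engine", at word 15.

15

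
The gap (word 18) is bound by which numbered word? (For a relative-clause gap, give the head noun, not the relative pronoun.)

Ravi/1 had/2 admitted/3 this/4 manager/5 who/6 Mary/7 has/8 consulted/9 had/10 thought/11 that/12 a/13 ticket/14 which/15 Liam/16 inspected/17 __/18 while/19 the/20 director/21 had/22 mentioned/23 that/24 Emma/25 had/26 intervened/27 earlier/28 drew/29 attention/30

The gap at 18 is the object of "inspected", inside a relative clause.
The relative pronoun is "which" (word 15); it is bound by the head noun immediately before it.
Its filler is the head noun "ticket", at word 14.

14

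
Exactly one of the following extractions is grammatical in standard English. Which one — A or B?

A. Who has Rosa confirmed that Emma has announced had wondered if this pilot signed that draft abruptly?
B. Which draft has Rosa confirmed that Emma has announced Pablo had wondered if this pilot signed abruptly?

A

In B, the wh-phrase is extracted from inside a wh-island (introduced by "if"), which blocks movement.
In A, the extraction path crosses only that-complement boundaries, which are transparent.
So A is grammatical.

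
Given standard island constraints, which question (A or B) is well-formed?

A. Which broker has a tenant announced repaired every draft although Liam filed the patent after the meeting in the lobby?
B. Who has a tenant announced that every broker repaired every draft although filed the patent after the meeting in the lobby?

In B, the wh-phrase is extracted from inside an adjunct island (introduced by "although"), which blocks movement.
In A, the extraction path crosses only that-complement boundaries, which are transparent.
So A is grammatical.

A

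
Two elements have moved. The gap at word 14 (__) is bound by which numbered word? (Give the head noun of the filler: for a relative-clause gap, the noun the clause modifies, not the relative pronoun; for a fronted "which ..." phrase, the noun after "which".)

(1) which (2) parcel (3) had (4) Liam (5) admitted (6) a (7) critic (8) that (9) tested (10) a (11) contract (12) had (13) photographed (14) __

The marked gap is the direct object of "photographed".
Its filler is the fronted wh-phrase "which parcel", at word 2.
(The other dependency links word 7 to a gap after word 8.)

2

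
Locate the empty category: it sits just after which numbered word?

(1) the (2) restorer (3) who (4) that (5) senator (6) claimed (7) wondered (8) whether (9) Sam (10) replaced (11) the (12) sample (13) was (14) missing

The displaced element is "the restorer" (word 2).
It is linked across 1 clause boundary (Ø).
It functions as the subject of "wondered", so the gap sits immediately after word 6 ("claimed").
Base order: That senator claimed that the restorer wondered whether Sam replaced the sample.

6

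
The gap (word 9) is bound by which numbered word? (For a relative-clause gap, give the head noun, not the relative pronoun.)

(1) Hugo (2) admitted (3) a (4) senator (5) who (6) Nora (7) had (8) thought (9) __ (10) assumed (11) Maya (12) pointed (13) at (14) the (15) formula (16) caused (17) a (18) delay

The gap at 9 is the subject of "assumed", inside a relative clause.
The relative pronoun is "who" (word 5); it is bound by the head noun immediately before it.
Its filler is the head noun "senator", at word 4.

4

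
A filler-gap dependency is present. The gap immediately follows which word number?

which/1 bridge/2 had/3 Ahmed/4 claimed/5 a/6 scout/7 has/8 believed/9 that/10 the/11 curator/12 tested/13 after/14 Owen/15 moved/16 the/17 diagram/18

13

The displaced element is "which bridge" (word 2).
It is linked across 2 clause boundaries (Ø → that).
It functions as the direct object of "tested", so the gap sits immediately after word 13 ("tested").
Base order: Ahmed had claimed a scout has believed that the curator tested which bridge after Owen moved the diagram.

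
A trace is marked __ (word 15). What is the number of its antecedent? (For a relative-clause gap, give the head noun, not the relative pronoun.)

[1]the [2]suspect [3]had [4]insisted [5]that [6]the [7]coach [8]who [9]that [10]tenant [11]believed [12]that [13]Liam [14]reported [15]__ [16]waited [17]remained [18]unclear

7

The gap at 15 is the subject of "waited", inside a relative clause.
The relative pronoun is "who" (word 8); it is bound by the head noun immediately before it.
Its filler is the head noun "coach", at word 7.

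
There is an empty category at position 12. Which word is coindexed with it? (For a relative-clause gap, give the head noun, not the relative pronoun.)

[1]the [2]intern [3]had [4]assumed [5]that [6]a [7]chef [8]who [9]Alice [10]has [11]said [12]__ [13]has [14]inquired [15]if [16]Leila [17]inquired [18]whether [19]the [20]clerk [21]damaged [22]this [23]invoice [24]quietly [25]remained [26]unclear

The gap at 12 is the subject of "inquired", inside a relative clause.
The relative pronoun is "who" (word 8); it is bound by the head noun immediately before it.
Its filler is the head noun "chef", at word 7.

7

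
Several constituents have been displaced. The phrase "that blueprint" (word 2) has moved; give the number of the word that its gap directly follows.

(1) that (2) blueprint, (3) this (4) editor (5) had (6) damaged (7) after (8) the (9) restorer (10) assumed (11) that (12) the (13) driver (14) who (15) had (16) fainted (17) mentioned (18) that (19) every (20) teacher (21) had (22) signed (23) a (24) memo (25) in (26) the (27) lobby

The displaced element is "that blueprint" (word 2).
It functions as the direct object of "damaged", so the gap sits immediately after word 6 ("damaged").
Base order: This editor had damaged that blueprint after the restorer assumed that the driver who had fainted mentioned that every teacher had signed a memo in the lobby.

6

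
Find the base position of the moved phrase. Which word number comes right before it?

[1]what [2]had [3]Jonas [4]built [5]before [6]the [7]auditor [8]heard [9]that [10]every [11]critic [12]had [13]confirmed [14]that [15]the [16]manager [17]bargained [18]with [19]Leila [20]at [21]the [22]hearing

The displaced element is "what" (word 1).
It functions as the direct object of "built", so the gap sits immediately after word 4 ("built").
Base order: Jonas had built what before the auditor heard that every critic had confirmed that the manager bargained with Leila at the hearing.

4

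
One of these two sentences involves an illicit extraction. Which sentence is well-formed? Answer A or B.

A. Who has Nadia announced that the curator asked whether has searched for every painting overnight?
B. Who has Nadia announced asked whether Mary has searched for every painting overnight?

In A, the wh-phrase is extracted from inside a wh-island (introduced by "whether"), which blocks movement.
In B, the extraction path crosses only that-complement boundaries, which are transparent.
So B is grammatical.

B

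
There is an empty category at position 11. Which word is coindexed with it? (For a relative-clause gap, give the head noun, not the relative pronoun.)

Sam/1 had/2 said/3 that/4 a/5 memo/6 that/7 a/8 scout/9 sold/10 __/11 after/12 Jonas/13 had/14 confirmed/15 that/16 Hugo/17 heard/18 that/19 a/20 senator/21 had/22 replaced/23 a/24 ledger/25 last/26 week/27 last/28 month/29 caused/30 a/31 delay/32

6

The gap at 11 is the object of "sold", inside a relative clause.
The relative pronoun is "that" (word 7); it is bound by the head noun immediately before it.
Its filler is the head noun "memo", at word 6.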